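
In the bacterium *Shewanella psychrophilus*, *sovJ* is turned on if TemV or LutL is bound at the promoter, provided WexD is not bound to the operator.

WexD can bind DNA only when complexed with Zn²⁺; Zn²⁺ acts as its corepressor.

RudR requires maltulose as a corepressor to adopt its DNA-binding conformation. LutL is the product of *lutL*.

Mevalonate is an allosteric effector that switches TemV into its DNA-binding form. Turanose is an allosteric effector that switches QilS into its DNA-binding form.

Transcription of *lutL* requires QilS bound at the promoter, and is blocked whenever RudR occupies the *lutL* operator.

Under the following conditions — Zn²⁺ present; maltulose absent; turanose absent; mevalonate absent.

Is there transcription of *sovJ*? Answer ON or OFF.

Mevalonate is absent, so TemV is inactive.
Zn²⁺ is present, so WexD is active.
Turanose is absent, so QilS is inactive.
Maltulose is absent, so RudR is inactive.
Required activator QilS is absent, so *lutL* is not transcribed.
So LutL is not produced.
With repressor WexD bound, *sovJ* is not transcribed.

OFF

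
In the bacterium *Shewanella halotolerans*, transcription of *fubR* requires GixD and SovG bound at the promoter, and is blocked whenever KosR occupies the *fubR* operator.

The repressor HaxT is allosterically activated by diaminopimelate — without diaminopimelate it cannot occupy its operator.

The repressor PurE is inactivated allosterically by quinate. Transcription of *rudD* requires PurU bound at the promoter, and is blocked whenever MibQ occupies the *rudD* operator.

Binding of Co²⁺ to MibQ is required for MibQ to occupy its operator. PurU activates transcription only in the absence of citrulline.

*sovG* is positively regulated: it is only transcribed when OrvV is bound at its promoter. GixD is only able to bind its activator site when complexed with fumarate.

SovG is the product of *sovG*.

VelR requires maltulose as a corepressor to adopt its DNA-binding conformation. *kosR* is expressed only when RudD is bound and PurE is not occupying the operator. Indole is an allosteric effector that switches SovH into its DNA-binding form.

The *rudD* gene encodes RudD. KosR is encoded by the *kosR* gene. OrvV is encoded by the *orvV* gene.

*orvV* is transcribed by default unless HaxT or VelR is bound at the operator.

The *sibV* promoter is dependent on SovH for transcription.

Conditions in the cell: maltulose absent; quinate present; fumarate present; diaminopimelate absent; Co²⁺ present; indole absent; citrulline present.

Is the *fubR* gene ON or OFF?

Fumarate is present, so GixD is active.
Diaminopimelate is absent, so HaxT is inactive.
Maltulose is absent, so VelR is inactive.
With no repressor bound, *orvV* is transcribed.
So OrvV is produced and active.
No repressor is bound and OrvV is active, so *sovG* is transcribed.
So SovG is produced and active.
Quinate is present, so PurE is inactive.
Citrulline is present, so PurU is inactive.
Co²⁺ is present, so MibQ is active.
With repressor MibQ bound, *rudD* is not transcribed.
So RudD is not produced.
Required activator RudD is absent, so *kosR* is not transcribed.
So KosR is not produced.
No repressor is bound and GixD and SovG are active, so *fubR* is transcribed.

ON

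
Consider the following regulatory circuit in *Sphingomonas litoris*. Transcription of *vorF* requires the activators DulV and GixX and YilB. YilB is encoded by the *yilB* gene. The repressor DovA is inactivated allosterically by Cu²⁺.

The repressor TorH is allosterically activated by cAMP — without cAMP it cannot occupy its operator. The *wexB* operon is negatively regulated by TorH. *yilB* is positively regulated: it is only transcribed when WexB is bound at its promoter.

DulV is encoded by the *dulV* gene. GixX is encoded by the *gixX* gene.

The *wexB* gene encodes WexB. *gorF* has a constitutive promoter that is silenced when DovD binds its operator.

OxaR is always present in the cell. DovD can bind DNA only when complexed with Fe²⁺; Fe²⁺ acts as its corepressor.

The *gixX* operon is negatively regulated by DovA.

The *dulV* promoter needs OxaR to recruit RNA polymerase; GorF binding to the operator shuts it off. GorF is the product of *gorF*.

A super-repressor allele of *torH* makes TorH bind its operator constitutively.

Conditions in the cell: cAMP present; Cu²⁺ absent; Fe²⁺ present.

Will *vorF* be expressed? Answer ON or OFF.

OFF

Fe²⁺ is present, so DovD is active.
With repressor DovD bound, *gorF* is not transcribed.
So GorF is not produced.
OxaR is produced constitutively and is active.
No repressor is bound and OxaR is active, so *dulV* is transcribed.
So DulV is produced and active.
Cu²⁺ is absent, so DovA is active.
With repressor DovA bound, *gixX* is not transcribed.
So GixX is not produced.
TorH is constitutively active in this strain.
With repressor TorH bound, *wexB* is not transcribed.
So WexB is not produced.
Required activator WexB is absent, so *yilB* is not transcribed.
So YilB is not produced.
Required activator GixX is absent, so *vorF* is not transcribed.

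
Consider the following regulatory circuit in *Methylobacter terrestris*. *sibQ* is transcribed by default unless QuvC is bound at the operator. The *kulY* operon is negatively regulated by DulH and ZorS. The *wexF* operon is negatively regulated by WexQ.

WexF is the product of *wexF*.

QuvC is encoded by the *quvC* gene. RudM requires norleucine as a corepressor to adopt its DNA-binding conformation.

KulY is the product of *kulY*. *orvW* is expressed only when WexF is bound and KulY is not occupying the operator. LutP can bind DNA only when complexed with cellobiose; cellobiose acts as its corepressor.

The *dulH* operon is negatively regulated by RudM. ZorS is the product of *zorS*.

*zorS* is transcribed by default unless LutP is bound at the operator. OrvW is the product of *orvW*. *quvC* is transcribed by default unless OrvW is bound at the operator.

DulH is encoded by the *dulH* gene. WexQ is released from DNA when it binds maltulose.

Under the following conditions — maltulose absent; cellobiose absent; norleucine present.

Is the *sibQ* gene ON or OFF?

OFF

Norleucine is present, so RudM is active.
With repressor RudM bound, *dulH* is not transcribed.
So DulH is not produced.
Cellobiose is absent, so LutP is inactive.
With no repressor bound, *zorS* is transcribed.
So ZorS is produced and active.
With repressor ZorS bound, *kulY* is not transcribed.
So KulY is not produced.
Maltulose is absent, so WexQ is active.
With repressor WexQ bound, *wexF* is not transcribed.
So WexF is not produced.
Required activator WexF is absent, so *orvW* is not transcribed.
So OrvW is not produced.
With no repressor bound, *quvC* is transcribed.
So QuvC is produced and active.
With repressor QuvC bound, *sibQ* is not transcribed.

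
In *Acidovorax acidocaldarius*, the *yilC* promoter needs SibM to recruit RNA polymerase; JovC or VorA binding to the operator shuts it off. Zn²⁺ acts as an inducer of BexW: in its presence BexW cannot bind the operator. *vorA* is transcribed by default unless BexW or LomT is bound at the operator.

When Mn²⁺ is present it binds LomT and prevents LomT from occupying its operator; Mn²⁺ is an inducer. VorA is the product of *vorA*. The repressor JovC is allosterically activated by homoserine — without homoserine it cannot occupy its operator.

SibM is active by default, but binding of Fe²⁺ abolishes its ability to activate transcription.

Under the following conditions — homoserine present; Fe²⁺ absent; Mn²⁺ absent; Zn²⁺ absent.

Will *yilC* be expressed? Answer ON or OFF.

OFF

Homoserine is present, so JovC is active.
Zn²⁺ is absent, so BexW is active.
Mn²⁺ is absent, so LomT is active.
With repressor BexW bound, *vorA* is not transcribed.
So VorA is not produced.
Fe²⁺ is absent, so SibM is active.
With repressor JovC bound, *yilC* is not transcribed.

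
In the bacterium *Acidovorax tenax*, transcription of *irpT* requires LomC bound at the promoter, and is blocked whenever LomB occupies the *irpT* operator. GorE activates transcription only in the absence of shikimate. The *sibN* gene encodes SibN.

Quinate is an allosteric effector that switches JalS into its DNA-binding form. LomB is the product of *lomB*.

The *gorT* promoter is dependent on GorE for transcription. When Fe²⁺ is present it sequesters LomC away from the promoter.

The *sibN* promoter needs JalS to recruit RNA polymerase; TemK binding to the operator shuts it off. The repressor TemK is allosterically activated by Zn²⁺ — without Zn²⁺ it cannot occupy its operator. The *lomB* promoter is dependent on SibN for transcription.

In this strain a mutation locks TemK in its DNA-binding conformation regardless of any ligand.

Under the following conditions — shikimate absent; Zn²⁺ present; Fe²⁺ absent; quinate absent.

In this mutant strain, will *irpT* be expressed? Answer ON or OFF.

Quinate is absent, so JalS is inactive.
TemK is constitutively active in this strain.
With repressor TemK bound, *sibN* is not transcribed.
So SibN is not produced.
Required activator SibN is absent, so *lomB* is not transcribed.
So LomB is not produced.
Fe²⁺ is absent, so LomC is active.
No repressor is bound and LomC is active, so *irpT* is transcribed.

ON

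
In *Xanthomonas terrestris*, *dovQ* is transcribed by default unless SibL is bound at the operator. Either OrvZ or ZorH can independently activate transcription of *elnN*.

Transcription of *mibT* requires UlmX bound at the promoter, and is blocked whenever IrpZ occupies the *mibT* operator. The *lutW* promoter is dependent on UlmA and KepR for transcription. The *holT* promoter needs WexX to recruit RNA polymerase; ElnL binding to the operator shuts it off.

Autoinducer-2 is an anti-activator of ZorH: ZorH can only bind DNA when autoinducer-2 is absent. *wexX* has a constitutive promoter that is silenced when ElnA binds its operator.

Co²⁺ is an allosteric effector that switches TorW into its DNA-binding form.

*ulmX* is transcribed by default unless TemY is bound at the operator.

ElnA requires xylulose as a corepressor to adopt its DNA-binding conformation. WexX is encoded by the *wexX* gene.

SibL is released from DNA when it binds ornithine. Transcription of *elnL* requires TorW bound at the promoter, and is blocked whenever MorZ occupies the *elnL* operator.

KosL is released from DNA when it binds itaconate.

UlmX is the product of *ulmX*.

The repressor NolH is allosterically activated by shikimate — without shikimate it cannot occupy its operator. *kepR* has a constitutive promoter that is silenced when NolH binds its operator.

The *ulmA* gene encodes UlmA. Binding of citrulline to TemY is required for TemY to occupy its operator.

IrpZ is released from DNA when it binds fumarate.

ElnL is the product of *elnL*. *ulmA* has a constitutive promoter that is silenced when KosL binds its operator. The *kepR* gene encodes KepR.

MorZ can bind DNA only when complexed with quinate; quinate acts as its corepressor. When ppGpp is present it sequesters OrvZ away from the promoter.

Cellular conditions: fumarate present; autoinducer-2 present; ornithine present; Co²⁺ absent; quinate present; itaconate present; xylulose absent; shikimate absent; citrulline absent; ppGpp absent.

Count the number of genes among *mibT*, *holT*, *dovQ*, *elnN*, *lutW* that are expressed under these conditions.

Fumarate is present, so IrpZ is inactive.
Citrulline is absent, so TemY is inactive.
With no repressor bound, *ulmX* is transcribed.
So UlmX is produced and active.
No repressor is bound and UlmX is active, so *mibT* is transcribed.
→ *mibT* is ON.
Xylulose is absent, so ElnA is inactive.
With no repressor bound, *wexX* is transcribed.
So WexX is produced and active.
Co²⁺ is absent, so TorW is inactive.
Quinate is present, so MorZ is active.
With repressor MorZ bound, *elnL* is not transcribed.
So ElnL is not produced.
No repressor is bound and WexX is active, so *holT* is transcribed.
→ *holT* is ON.
Ornithine is present, so SibL is inactive.
With no repressor bound, *dovQ* is transcribed.
→ *dovQ* is ON.
ppGpp is absent, so OrvZ is active.
Autoinducer-2 is present, so ZorH is inactive.
Activator OrvZ is present, so *elnN* is transcribed.
→ *elnN* is ON.
Itaconate is present, so KosL is inactive.
With no repressor bound, *ulmA* is transcribed.
So UlmA is produced and active.
Shikimate is absent, so NolH is inactive.
With no repressor bound, *kepR* is transcribed.
So KepR is produced and active.
No repressor is bound and UlmA and KepR are active, so *lutW* is transcribed.
→ *lutW* is ON.
5 of the 5 genes are transcribed.

5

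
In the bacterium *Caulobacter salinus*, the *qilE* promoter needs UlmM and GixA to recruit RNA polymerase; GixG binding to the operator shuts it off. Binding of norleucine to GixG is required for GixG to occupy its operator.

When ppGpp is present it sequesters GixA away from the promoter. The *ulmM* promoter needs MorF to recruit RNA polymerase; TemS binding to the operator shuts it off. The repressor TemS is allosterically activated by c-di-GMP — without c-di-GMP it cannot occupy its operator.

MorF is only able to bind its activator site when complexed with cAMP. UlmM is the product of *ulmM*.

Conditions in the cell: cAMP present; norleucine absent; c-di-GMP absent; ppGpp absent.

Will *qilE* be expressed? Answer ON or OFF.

cAMP is present, so MorF is active.
c-di-GMP is absent, so TemS is inactive.
No repressor is bound and MorF is active, so *ulmM* is transcribed.
So UlmM is produced and active.
Norleucine is absent, so GixG is inactive.
ppGpp is absent, so GixA is active.
No repressor is bound and UlmM and GixA are active, so *qilE* is transcribed.

ON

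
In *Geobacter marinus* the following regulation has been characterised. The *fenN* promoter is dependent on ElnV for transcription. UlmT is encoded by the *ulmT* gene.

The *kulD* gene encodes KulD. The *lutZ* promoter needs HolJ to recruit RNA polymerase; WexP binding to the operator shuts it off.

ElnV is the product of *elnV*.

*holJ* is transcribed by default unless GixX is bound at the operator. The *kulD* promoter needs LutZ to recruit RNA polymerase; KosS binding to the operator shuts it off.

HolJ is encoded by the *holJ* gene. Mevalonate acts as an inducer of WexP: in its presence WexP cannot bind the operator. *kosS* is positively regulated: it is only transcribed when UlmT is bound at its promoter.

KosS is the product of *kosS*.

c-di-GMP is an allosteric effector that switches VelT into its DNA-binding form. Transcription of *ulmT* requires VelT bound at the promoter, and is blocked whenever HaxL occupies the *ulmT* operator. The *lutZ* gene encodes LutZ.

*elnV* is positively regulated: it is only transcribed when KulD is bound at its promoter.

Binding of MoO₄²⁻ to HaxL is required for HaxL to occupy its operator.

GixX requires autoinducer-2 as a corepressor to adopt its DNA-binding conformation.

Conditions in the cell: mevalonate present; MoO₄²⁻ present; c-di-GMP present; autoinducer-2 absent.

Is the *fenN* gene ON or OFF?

ON

Autoinducer-2 is absent, so GixX is inactive.
With no repressor bound, *holJ* is transcribed.
So HolJ is produced and active.
Mevalonate is present, so WexP is inactive.
No repressor is bound and HolJ is active, so *lutZ* is transcribed.
So LutZ is produced and active.
c-di-GMP is present, so VelT is active.
MoO₄²⁻ is present, so HaxL is active.
With repressor HaxL bound, *ulmT* is not transcribed.
So UlmT is not produced.
Required activator UlmT is absent, so *kosS* is not transcribed.
So KosS is not produced.
No repressor is bound and LutZ is active, so *kulD* is transcribed.
So KulD is produced and active.
No repressor is bound and KulD is active, so *elnV* is transcribed.
So ElnV is produced and active.
No repressor is bound and ElnV is active, so *fenN* is transcribed.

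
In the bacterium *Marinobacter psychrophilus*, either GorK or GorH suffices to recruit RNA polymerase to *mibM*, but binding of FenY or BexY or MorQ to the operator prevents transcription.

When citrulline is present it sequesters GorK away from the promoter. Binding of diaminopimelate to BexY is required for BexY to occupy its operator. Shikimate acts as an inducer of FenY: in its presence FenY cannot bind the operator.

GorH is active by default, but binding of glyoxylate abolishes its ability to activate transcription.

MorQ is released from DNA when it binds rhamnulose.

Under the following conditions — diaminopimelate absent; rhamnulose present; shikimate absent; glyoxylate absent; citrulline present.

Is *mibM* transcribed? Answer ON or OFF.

OFF

Shikimate is absent, so FenY is active.
Diaminopimelate is absent, so BexY is inactive.
Citrulline is present, so GorK is inactive.
Glyoxylate is absent, so GorH is active.
Rhamnulose is present, so MorQ is inactive.
With repressor FenY bound, *mibM* is not transcribed.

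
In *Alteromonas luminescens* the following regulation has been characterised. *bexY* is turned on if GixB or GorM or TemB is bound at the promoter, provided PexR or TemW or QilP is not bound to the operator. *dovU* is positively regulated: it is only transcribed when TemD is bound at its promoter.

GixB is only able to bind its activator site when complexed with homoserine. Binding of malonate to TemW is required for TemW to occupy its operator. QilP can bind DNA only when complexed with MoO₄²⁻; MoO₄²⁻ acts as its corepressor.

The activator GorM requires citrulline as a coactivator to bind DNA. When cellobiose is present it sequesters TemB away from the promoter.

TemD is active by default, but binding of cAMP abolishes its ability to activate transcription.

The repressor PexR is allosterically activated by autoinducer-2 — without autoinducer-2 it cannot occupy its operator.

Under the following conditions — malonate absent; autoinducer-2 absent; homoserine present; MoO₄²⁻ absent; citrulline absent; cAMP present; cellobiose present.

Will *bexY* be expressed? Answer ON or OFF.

Autoinducer-2 is absent, so PexR is inactive.
Homoserine is present, so GixB is active.
Citrulline is absent, so GorM is inactive.
Malonate is absent, so TemW is inactive.
Cellobiose is present, so TemB is inactive.
MoO₄²⁻ is absent, so QilP is inactive.
Activator GixB is present, so *bexY* is transcribed.

ON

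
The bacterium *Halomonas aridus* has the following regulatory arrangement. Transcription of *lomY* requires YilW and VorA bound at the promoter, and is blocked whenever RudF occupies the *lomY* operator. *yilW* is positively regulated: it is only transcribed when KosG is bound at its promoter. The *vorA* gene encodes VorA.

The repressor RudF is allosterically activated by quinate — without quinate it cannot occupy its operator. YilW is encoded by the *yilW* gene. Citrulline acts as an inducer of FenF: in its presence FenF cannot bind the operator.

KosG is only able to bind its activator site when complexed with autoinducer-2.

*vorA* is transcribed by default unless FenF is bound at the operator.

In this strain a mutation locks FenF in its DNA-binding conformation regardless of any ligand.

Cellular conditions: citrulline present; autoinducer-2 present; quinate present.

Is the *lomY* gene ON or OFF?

OFF

Autoinducer-2 is present, so KosG is active.
No repressor is bound and KosG is active, so *yilW* is transcribed.
So YilW is produced and active.
FenF is constitutively active in this strain.
With repressor FenF bound, *vorA* is not transcribed.
So VorA is not produced.
Quinate is present, so RudF is active.
With repressor RudF bound, *lomY* is not transcribed.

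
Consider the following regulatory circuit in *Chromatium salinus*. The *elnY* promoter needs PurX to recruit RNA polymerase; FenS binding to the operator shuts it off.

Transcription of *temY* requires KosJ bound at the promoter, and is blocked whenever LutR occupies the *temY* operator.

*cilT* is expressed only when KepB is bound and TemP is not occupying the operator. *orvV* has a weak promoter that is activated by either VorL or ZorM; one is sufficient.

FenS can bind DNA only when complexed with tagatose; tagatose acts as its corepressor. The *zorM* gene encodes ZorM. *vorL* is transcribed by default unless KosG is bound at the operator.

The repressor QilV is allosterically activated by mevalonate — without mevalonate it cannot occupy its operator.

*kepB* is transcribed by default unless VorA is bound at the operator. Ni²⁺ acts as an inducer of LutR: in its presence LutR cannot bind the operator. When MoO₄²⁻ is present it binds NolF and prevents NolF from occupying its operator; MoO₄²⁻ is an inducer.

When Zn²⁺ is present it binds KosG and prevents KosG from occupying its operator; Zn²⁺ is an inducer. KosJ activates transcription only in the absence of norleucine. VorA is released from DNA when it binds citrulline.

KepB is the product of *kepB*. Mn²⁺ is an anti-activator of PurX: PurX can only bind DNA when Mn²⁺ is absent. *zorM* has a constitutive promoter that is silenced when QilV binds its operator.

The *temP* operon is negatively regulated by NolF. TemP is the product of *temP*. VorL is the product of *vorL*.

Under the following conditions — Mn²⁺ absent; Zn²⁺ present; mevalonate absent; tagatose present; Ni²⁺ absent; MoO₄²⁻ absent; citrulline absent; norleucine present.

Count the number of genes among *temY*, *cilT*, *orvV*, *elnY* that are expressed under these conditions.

1

Ni²⁺ is absent, so LutR is active.
Norleucine is present, so KosJ is inactive.
With repressor LutR bound, *temY* is not transcribed.
→ *temY* is OFF.
MoO₄²⁻ is absent, so NolF is active.
With repressor NolF bound, *temP* is not transcribed.
So TemP is not produced.
Citrulline is absent, so VorA is active.
With repressor VorA bound, *kepB* is not transcribed.
So KepB is not produced.
Required activator KepB is absent, so *cilT* is not transcribed.
→ *cilT* is OFF.
Zn²⁺ is present, so KosG is inactive.
With no repressor bound, *vorL* is transcribed.
So VorL is produced and active.
Mevalonate is absent, so QilV is inactive.
With no repressor bound, *zorM* is transcribed.
So ZorM is produced and active.
Activator VorL is present, so *orvV* is transcribed.
→ *orvV* is ON.
Mn²⁺ is absent, so PurX is active.
Tagatose is present, so FenS is active.
With repressor FenS bound, *elnY* is not transcribed.
→ *elnY* is OFF.
1 of the 4 genes is transcribed.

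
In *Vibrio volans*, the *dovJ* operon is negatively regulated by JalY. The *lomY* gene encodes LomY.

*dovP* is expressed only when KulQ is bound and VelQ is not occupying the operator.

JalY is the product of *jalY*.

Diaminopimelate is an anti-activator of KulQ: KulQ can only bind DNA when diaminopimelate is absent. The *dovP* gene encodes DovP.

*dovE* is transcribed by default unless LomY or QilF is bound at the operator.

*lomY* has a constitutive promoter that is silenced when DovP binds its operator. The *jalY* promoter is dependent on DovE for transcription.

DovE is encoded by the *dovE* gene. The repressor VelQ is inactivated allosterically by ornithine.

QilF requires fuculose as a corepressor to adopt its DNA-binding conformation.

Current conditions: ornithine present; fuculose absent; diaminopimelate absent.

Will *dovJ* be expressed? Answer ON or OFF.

Diaminopimelate is absent, so KulQ is active.
Ornithine is present, so VelQ is inactive.
No repressor is bound and KulQ is active, so *dovP* is transcribed.
So DovP is produced and active.
With repressor DovP bound, *lomY* is not transcribed.
So LomY is not produced.
Fuculose is absent, so QilF is inactive.
With no repressor bound, *dovE* is transcribed.
So DovE is produced and active.
No repressor is bound and DovE is active, so *jalY* is transcribed.
So JalY is produced and active.
With repressor JalY bound, *dovJ* is not transcribed.

OFF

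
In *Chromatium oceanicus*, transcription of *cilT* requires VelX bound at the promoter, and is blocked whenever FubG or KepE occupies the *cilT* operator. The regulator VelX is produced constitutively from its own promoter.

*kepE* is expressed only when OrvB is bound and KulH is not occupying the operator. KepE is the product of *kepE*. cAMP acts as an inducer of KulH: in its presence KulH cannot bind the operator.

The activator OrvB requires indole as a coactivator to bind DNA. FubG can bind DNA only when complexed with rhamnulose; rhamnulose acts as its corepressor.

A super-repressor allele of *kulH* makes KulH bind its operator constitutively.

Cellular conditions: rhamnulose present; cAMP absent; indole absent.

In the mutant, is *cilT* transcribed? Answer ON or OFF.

OFF

VelX is produced constitutively and is active.
Rhamnulose is present, so FubG is active.
Indole is absent, so OrvB is inactive.
KulH is constitutively active in this strain.
With repressor KulH bound, *kepE* is not transcribed.
So KepE is not produced.
With repressor FubG bound, *cilT* is not transcribed.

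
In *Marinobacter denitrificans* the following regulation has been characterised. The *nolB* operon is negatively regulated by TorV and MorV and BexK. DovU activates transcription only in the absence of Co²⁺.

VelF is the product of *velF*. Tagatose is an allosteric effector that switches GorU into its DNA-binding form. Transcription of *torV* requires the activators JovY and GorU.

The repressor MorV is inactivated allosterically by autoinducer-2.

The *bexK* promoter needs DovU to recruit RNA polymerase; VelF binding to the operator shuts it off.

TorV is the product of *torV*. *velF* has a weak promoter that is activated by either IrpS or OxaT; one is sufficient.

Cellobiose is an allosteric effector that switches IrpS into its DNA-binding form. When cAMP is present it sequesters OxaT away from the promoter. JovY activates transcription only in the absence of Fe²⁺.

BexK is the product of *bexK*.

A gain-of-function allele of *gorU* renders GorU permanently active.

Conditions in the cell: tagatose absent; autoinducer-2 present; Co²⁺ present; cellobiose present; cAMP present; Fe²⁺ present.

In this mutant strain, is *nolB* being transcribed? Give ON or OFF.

ON

Fe²⁺ is present, so JovY is inactive.
GorU is constitutively active in this strain.
Required activator JovY is absent, so *torV* is not transcribed.
So TorV is not produced.
Autoinducer-2 is present, so MorV is inactive.
Cellobiose is present, so IrpS is active.
cAMP is present, so OxaT is inactive.
Activator IrpS is present, so *velF* is transcribed.
So VelF is produced and active.
Co²⁺ is present, so DovU is inactive.
With repressor VelF bound, *bexK* is not transcribed.
So BexK is not produced.
With no repressor bound, *nolB* is transcribed.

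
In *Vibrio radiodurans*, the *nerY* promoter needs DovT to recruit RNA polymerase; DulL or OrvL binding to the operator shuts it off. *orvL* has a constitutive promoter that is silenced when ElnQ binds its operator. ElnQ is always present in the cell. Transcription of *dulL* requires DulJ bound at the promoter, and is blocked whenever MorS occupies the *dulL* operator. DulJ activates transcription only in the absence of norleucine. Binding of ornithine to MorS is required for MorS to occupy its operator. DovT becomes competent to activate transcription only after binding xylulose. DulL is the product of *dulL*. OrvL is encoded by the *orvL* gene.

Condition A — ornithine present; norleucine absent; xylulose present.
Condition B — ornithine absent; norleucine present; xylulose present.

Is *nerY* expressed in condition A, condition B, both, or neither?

both

Condition A:
Ornithine is present, so MorS is active.
Norleucine is absent, so DulJ is active.
With repressor MorS bound, *dulL* is not transcribed.
So DulL is not produced.
ElnQ is produced constitutively and is active.
With repressor ElnQ bound, *orvL* is not transcribed.
So OrvL is not produced.
Xylulose is present, so DovT is active.
No repressor is bound and DovT is active, so *nerY* is transcribed.
→ *nerY* is ON in A.
Condition B:
Ornithine is absent, so MorS is inactive.
Norleucine is present, so DulJ is inactive.
Required activator DulJ is absent, so *dulL* is not transcribed.
So DulL is not produced.
ElnQ is produced constitutively and is active.
With repressor ElnQ bound, *orvL* is not transcribed.
So OrvL is not produced.
Xylulose is present, so DovT is active.
No repressor is bound and DovT is active, so *nerY* is transcribed.
→ *nerY* is ON in B.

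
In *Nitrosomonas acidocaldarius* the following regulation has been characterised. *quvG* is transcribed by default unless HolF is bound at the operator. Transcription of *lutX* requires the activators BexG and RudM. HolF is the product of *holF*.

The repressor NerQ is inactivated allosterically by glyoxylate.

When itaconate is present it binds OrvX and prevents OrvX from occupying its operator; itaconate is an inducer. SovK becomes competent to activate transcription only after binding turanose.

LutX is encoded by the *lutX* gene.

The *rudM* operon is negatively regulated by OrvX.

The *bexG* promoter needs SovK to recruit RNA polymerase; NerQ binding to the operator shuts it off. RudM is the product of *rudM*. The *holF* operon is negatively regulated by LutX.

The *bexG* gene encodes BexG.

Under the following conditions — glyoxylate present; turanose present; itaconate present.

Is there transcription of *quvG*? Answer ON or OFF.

ON

Turanose is present, so SovK is active.
Glyoxylate is present, so NerQ is inactive.
No repressor is bound and SovK is active, so *bexG* is transcribed.
So BexG is produced and active.
Itaconate is present, so OrvX is inactive.
With no repressor bound, *rudM* is transcribed.
So RudM is produced and active.
No repressor is bound and BexG and RudM are active, so *lutX* is transcribed.
So LutX is produced and active.
With repressor LutX bound, *holF* is not transcribed.
So HolF is not produced.
With no repressor bound, *quvG* is transcribed.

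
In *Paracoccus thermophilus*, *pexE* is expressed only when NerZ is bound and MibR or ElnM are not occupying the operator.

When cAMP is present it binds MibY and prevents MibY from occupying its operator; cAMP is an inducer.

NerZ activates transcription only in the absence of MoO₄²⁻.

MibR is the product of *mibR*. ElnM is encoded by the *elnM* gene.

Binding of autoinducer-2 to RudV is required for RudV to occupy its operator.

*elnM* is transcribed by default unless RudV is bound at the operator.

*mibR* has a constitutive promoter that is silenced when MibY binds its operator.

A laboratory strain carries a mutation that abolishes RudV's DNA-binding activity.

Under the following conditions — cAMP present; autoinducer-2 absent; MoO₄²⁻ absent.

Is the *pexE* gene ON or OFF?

OFF

cAMP is present, so MibY is inactive.
With no repressor bound, *mibR* is transcribed.
So MibR is produced and active.
MoO₄²⁻ is absent, so NerZ is active.
RudV is non-functional in this strain, so it has no effect.
With no repressor bound, *elnM* is transcribed.
So ElnM is produced and active.
With repressor MibR bound, *pexE* is not transcribed.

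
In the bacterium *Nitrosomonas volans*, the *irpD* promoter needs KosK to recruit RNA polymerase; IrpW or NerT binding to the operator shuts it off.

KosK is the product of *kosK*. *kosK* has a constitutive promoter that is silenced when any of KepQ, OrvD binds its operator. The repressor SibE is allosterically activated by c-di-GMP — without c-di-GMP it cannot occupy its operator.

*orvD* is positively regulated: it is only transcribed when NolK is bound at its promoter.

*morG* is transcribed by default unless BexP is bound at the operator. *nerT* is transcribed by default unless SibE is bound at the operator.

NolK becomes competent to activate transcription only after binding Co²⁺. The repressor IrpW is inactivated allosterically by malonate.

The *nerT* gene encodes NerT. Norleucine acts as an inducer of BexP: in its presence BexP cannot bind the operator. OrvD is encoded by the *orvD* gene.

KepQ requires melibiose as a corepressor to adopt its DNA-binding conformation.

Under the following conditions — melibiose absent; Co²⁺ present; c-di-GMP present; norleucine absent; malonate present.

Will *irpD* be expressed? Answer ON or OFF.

Malonate is present, so IrpW is inactive.
c-di-GMP is present, so SibE is active.
With repressor SibE bound, *nerT* is not transcribed.
So NerT is not produced.
Melibiose is absent, so KepQ is inactive.
Co²⁺ is present, so NolK is active.
No repressor is bound and NolK is active, so *orvD* is transcribed.
So OrvD is produced and active.
With repressor OrvD bound, *kosK* is not transcribed.
So KosK is not produced.
Required activator KosK is absent, so *irpD* is not transcribed.

OFF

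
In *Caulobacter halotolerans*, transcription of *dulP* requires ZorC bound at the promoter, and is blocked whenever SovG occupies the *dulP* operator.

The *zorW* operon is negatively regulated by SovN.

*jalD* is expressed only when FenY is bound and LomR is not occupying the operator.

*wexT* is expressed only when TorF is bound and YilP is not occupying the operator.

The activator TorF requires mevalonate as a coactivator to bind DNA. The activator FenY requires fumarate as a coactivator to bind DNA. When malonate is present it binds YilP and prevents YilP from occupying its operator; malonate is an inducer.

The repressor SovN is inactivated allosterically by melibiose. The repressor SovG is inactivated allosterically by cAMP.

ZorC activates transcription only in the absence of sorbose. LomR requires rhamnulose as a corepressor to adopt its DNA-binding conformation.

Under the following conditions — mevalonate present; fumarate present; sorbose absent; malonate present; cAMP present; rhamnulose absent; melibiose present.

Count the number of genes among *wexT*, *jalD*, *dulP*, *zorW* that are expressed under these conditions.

Malonate is present, so YilP is inactive.
Mevalonate is present, so TorF is active.
No repressor is bound and TorF is active, so *wexT* is transcribed.
→ *wexT* is ON.
Fumarate is present, so FenY is active.
Rhamnulose is absent, so LomR is inactive.
No repressor is bound and FenY is active, so *jalD* is transcribed.
→ *jalD* is ON.
cAMP is present, so SovG is inactive.
Sorbose is absent, so ZorC is active.
No repressor is bound and ZorC is active, so *dulP* is transcribed.
→ *dulP* is ON.
Melibiose is present, so SovN is inactive.
With no repressor bound, *zorW* is transcribed.
→ *zorW* is ON.
4 of the 4 genes are transcribed.

4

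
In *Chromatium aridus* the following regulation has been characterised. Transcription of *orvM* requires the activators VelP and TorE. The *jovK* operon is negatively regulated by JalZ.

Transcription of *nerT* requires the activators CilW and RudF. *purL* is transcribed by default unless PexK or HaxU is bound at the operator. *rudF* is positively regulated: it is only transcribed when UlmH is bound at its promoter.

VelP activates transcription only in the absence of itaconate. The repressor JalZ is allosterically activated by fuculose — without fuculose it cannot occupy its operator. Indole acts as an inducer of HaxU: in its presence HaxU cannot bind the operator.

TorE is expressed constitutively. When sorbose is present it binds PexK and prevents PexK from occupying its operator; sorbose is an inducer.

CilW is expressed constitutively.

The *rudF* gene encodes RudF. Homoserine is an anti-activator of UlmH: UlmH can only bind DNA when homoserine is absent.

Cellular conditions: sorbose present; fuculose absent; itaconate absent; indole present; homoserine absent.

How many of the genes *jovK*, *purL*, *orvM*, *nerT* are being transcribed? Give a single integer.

Fuculose is absent, so JalZ is inactive.
With no repressor bound, *jovK* is transcribed.
→ *jovK* is ON.
Sorbose is present, so PexK is inactive.
Indole is present, so HaxU is inactive.
With no repressor bound, *purL* is transcribed.
→ *purL* is ON.
Itaconate is absent, so VelP is active.
TorE is produced constitutively and is active.
No repressor is bound and VelP and TorE are active, so *orvM* is transcribed.
→ *orvM* is ON.
CilW is produced constitutively and is active.
Homoserine is absent, so UlmH is active.
No repressor is bound and UlmH is active, so *rudF* is transcribed.
So RudF is produced and active.
No repressor is bound and CilW and RudF are active, so *nerT* is transcribed.
→ *nerT* is ON.
4 of the 4 genes are transcribed.

4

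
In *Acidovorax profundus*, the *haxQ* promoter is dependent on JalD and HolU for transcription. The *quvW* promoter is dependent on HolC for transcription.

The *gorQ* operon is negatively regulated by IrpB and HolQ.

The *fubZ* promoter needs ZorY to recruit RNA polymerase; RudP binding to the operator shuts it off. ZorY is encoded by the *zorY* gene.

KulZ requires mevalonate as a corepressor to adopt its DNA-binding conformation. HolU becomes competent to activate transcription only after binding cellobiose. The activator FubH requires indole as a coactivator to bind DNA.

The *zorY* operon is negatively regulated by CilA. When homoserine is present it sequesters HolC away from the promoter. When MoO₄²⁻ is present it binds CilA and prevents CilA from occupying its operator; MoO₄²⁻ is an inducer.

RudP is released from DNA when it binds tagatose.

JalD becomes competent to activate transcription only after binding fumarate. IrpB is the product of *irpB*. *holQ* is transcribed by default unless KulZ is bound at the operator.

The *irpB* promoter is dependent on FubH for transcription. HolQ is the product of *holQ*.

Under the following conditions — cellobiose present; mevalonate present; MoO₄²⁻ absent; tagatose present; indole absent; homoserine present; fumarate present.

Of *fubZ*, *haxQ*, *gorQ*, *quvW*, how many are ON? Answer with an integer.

MoO₄²⁻ is absent, so CilA is active.
With repressor CilA bound, *zorY* is not transcribed.
So ZorY is not produced.
Tagatose is present, so RudP is inactive.
Required activator ZorY is absent, so *fubZ* is not transcribed.
→ *fubZ* is OFF.
Fumarate is present, so JalD is active.
Cellobiose is present, so HolU is active.
No repressor is bound and JalD and HolU are active, so *haxQ* is transcribed.
→ *haxQ* is ON.
Indole is absent, so FubH is inactive.
Required activator FubH is absent, so *irpB* is not transcribed.
So IrpB is not produced.
Mevalonate is present, so KulZ is active.
With repressor KulZ bound, *holQ* is not transcribed.
So HolQ is not produced.
With no repressor bound, *gorQ* is transcribed.
→ *gorQ* is ON.
Homoserine is present, so HolC is inactive.
Required activator HolC is absent, so *quvW* is not transcribed.
→ *quvW* is OFF.
2 of the 4 genes are transcribed.

2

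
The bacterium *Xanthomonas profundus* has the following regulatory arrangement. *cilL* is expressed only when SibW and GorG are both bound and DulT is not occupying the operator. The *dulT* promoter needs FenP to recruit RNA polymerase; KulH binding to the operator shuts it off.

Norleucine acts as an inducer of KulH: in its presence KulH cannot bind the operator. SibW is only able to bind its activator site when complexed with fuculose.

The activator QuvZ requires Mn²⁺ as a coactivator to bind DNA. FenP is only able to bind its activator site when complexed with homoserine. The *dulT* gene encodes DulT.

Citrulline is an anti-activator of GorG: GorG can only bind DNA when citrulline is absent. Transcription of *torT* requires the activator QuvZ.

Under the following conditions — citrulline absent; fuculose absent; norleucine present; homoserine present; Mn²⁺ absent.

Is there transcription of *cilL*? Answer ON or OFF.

OFF

Norleucine is present, so KulH is inactive.
Homoserine is present, so FenP is active.
No repressor is bound and FenP is active, so *dulT* is transcribed.
So DulT is produced and active.
Fuculose is absent, so SibW is inactive.
Citrulline is absent, so GorG is active.
With repressor DulT bound, *cilL* is not transcribed.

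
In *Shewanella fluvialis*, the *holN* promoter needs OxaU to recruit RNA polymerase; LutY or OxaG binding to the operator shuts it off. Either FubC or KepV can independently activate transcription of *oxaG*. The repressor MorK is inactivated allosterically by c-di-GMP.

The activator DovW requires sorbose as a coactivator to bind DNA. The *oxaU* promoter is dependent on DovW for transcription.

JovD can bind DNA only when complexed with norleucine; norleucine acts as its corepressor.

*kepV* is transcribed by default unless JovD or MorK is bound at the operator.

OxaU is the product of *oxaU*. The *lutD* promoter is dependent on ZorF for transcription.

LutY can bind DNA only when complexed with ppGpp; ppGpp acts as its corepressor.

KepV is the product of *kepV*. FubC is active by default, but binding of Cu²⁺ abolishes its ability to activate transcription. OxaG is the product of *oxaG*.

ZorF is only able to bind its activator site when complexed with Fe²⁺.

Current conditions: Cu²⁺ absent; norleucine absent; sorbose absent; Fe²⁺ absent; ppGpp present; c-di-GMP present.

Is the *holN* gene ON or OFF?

OFF

Sorbose is absent, so DovW is inactive.
Required activator DovW is absent, so *oxaU* is not transcribed.
So OxaU is not produced.
ppGpp is present, so LutY is active.
Cu²⁺ is absent, so FubC is active.
Norleucine is absent, so JovD is inactive.
c-di-GMP is present, so MorK is inactive.
With no repressor bound, *kepV* is transcribed.
So KepV is produced and active.
Activator FubC is present, so *oxaG* is transcribed.
So OxaG is produced and active.
With repressor LutY bound, *holN* is not transcribed.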